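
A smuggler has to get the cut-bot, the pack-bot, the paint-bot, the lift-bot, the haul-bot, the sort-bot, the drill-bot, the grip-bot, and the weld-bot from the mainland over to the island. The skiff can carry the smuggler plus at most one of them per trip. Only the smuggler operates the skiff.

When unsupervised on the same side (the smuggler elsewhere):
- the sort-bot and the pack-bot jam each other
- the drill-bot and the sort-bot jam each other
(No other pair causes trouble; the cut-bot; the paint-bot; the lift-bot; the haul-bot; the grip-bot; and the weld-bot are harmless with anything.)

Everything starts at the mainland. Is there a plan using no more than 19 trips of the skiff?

Yes

Yes — this plan uses 19 crossings (≤ 19):
1. Smuggler goes to the island with the sort-bot.
2. Smuggler goes back to the mainland alone.
3. Smuggler goes to the island with the cut-bot.
4. Smuggler goes back to the mainland alone.
5. Smuggler goes to the island with the pack-bot.
6. Smuggler goes back to the mainland with the sort-bot.
7. Smuggler goes to the island with the drill-bot.
8. Smuggler goes back to the mainland alone.
9. Smuggler goes to the island with the paint-bot.
10. Smuggler goes back to the mainland alone.
11. Smuggler goes to the island with the lift-bot.
12. Smuggler goes back to the mainland alone.
13. Smuggler goes to the island with the haul-bot.
14. Smuggler goes back to the mainland alone.
15. Smuggler goes to the island with the grip-bot.
16. Smuggler goes back to the mainland alone.
17. Smuggler goes to the island with the weld-bot.
18. Smuggler goes back to the mainland alone.
19. Smuggler goes to the island with the sort-bot.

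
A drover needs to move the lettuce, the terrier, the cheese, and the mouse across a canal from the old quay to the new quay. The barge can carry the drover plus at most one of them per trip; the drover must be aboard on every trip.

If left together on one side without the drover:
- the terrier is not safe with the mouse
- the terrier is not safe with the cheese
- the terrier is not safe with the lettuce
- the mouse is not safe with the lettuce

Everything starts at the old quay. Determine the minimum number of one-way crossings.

Whatever the first load, the items left behind include a forbidden pair without the drover. No opening move is safe, so no plan exists.

impossible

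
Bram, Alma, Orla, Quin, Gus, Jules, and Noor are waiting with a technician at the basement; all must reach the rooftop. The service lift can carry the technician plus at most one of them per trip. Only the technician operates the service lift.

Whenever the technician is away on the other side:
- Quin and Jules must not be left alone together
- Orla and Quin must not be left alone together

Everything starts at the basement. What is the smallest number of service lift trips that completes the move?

15

Counting alone: the technician can take at most 1 across per trip to the rooftop, so moving all 7 needs at least 7 loaded trips out, with a return between consecutive ones — at least 13 crossings.
The safety rule pushes this higher. Following every safe sequence of crossings, the most of the 7 that can be at the rooftop as the service lift arrives there on crossing 13 is 6 — never all 7.
So no plan with fewer than 15 crossings exists, and this one achieves 15:
1. Technician goes to the rooftop with Quin.
2. Technician goes back to the basement alone.
3. Technician goes to the rooftop with Bram.
4. Technician goes back to the basement alone.
5. Technician goes to the rooftop with Alma.
6. Technician goes back to the basement alone.
7. Technician goes to the rooftop with Orla.
8. Technician goes back to the basement with Quin.
9. Technician goes to the rooftop with Jules.
10. Technician goes back to the basement alone.
11. Technician goes to the rooftop with Gus.
12. Technician goes back to the basement alone.
13. Technician goes to the rooftop with Noor.
14. Technician goes back to the basement alone.
15. Technician goes to the rooftop with Quin.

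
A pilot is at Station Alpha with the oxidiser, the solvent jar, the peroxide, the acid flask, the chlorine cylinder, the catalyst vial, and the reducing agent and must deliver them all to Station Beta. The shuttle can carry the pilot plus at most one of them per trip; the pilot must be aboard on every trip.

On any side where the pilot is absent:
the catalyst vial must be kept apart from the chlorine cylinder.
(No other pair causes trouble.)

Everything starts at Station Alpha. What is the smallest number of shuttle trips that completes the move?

Counting alone: the pilot can take at most 1 across per trip to Station Beta, so moving all 7 needs at least 7 loaded trips out, with a return between consecutive ones — at least 13 crossings.
The plan below uses exactly 13 crossings, so it is optimal:
1. Pilot goes to Station Beta with the chlorine cylinder.  [Station Alpha: the acid flask, the catalyst vial, the oxidiser, the peroxide, the reducing agent, the solvent jar | Station Beta: the chlorine cylinder]
2. Pilot goes back to Station Alpha alone.  [Station Alpha: the acid flask, the catalyst vial, the oxidiser, the peroxide, the reducing agent, the solvent jar | Station Beta: the chlorine cylinder]
3. Pilot goes to Station Beta with the oxidiser.  [Station Alpha: the acid flask, the catalyst vial, the peroxide, the reducing agent, the solvent jar | Station Beta: the chlorine cylinder, the oxidiser]
4. Pilot goes back to Station Alpha alone.  [Station Alpha: the acid flask, the catalyst vial, the peroxide, the reducing agent, the solvent jar | Station Beta: the chlorine cylinder, the oxidiser]
5. Pilot goes to Station Beta with the solvent jar.  [Station Alpha: the acid flask, the catalyst vial, the peroxide, the reducing agent | Station Beta: the chlorine cylinder, the oxidiser, the solvent jar]
6. Pilot goes back to Station Alpha alone.  [Station Alpha: the acid flask, the catalyst vial, the peroxide, the reducing agent | Station Beta: the chlorine cylinder, the oxidiser, the solvent jar]
7. Pilot goes to Station Beta with the peroxide.  [Station Alpha: the acid flask, the catalyst vial, the reducing agent | Station Beta: the chlorine cylinder, the oxidiser, the peroxide, the solvent jar]
8. Pilot goes back to Station Alpha alone.  [Station Alpha: the acid flask, the catalyst vial, the reducing agent | Station Beta: the chlorine cylinder, the oxidiser, the peroxide, the solvent jar]
9. Pilot goes to Station Beta with the acid flask.  [Station Alpha: the catalyst vial, the reducing agent | Station Beta: the acid flask, the chlorine cylinder, the oxidiser, the peroxide, the solvent jar]
10. Pilot goes back to Station Alpha alone.  [Station Alpha: the catalyst vial, the reducing agent | Station Beta: the acid flask, the chlorine cylinder, the oxidiser, the peroxide, the solvent jar]
11. Pilot goes to Station Beta with the reducing agent.  [Station Alpha: the catalyst vial | Station Beta: the acid flask, the chlorine cylinder, the oxidiser, the peroxide, the reducing agent, the solvent jar]
12. Pilot goes back to Station Alpha alone.  [Station Alpha: the catalyst vial | Station Beta: the acid flask, the chlorine cylinder, the oxidiser, the peroxide, the reducing agent, the solvent jar]
13. Pilot goes to Station Beta with the catalyst vial.  [Station Alpha: — | Station Beta: the acid flask, the catalyst vial, the chlorine cylinder, the oxidiser, the peroxide, the reducing agent, the solvent jar]

13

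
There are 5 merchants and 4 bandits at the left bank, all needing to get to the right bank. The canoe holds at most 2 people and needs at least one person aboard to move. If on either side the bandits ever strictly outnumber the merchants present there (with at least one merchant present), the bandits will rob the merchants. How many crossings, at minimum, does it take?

15

Counting alone: each trip to the right bank takes at most 2 across and each return brings at least 1 back, so after t trips out (and t−1 returns) at most 2t − (t−1) of the 9 are across; that first reaches 9 at t = 8, so at least 15 crossings are needed.
The plan below uses exactly 15 crossings, so it is optimal:
1. 2 bandits → the right bank.  (the left bank: 5M 2B; the right bank: 0M 2B)
2. 1 bandit ← the left bank.  (the left bank: 5M 3B; the right bank: 0M 1B)
3. 2 bandits → the right bank.  (the left bank: 5M 1B; the right bank: 0M 3B)
4. 1 bandit ← the left bank.  (the left bank: 5M 2B; the right bank: 0M 2B)
5. 2 merchants → the right bank.  (the left bank: 3M 2B; the right bank: 2M 2B)
6. 1 bandit ← the left bank.  (the left bank: 3M 3B; the right bank: 2M 1B)
7. 1 merchant and 1 bandit → the right bank.  (the left bank: 2M 2B; the right bank: 3M 2B)
8. 1 merchant ← the left bank.  (the left bank: 3M 2B; the right bank: 2M 2B)
9. 1 merchant and 1 bandit → the right bank.  (the left bank: 2M 1B; the right bank: 3M 3B)
10. 1 bandit ← the left bank.  (the left bank: 2M 2B; the right bank: 3M 2B)
11. 1 merchant and 1 bandit → the right bank.  (the left bank: 1M 1B; the right bank: 4M 3B)
12. 1 merchant ← the left bank.  (the left bank: 2M 1B; the right bank: 3M 3B)
13. 1 merchant and 1 bandit → the right bank.  (the left bank: 1M 0B; the right bank: 4M 4B)
14. 1 bandit ← the left bank.  (the left bank: 1M 1B; the right bank: 4M 3B)
15. 1 merchant and 1 bandit → the right bank.  (the left bank: 0M 0B; the right bank: 5M 4B)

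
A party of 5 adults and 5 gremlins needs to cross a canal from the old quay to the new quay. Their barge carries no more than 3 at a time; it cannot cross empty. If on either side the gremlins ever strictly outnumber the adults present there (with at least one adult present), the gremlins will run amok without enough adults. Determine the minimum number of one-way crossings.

11

Counting alone: each trip to the new quay takes at most 3 across and each return brings at least 1 back, so after t trips out (and t−1 returns) at most 3t − (t−1) of the 10 are across; that first reaches 10 at t = 5, so at least 9 crossings are needed.
The safety rule pushes this higher. Following every safe sequence of crossings, the most of the 10 that can be at the new quay as the barge arrives there on crossing 9 is 9 — never all 10.
So no plan with fewer than 11 crossings exists, and this one achieves 11:
1. 2 gremlins → the new quay.  (the old quay: 5A 3G; the new quay: 0A 2G)
2. 1 gremlin ← the old quay.  (the old quay: 5A 4G; the new quay: 0A 1G)
3. 3 gremlins → the new quay.  (the old quay: 5A 1G; the new quay: 0A 4G)
4. 1 gremlin ← the old quay.  (the old quay: 5A 2G; the new quay: 0A 3G)
5. 3 adults → the new quay.  (the old quay: 2A 2G; the new quay: 3A 3G)
6. 1 adult and 1 gremlin ← the old quay.  (the old quay: 3A 3G; the new quay: 2A 2G)
7. 3 adults → the new quay.  (the old quay: 0A 3G; the new quay: 5A 2G)
8. 1 gremlin ← the old quay.  (the old quay: 0A 4G; the new quay: 5A 1G)
9. 2 gremlins → the new quay.  (the old quay: 0A 2G; the new quay: 5A 3G)
10. 1 gremlin ← the old quay.  (the old quay: 0A 3G; the new quay: 5A 2G)
11. 3 gremlins → the new quay.  (the old quay: 0A 0G; the new quay: 5A 5G)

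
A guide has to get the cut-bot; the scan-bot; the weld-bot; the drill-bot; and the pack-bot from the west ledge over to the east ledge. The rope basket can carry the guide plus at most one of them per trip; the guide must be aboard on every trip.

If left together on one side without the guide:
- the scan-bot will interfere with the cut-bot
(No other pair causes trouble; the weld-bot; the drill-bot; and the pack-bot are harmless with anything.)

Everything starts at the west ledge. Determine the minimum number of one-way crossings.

Counting alone: the guide can take at most 1 across per trip to the east ledge, so moving all 5 needs at least 5 loaded trips out, with a return between consecutive ones — at least 9 crossings.
The plan below uses exactly 9 crossings, so it is optimal:
1. Guide goes to the east ledge with the cut-bot.  [the west ledge: the drill-bot, the pack-bot, the scan-bot, the weld-bot | the east ledge: the cut-bot]
2. Guide goes back to the west ledge alone.  [the west ledge: the drill-bot, the pack-bot, the scan-bot, the weld-bot | the east ledge: the cut-bot]
3. Guide goes to the east ledge with the weld-bot.  [the west ledge: the drill-bot, the pack-bot, the scan-bot | the east ledge: the cut-bot, the weld-bot]
4. Guide goes back to the west ledge alone.  [the west ledge: the drill-bot, the pack-bot, the scan-bot | the east ledge: the cut-bot, the weld-bot]
5. Guide goes to the east ledge with the drill-bot.  [the west ledge: the pack-bot, the scan-bot | the east ledge: the cut-bot, the drill-bot, the weld-bot]
6. Guide goes back to the west ledge alone.  [the west ledge: the pack-bot, the scan-bot | the east ledge: the cut-bot, the drill-bot, the weld-bot]
7. Guide goes to the east ledge with the pack-bot.  [the west ledge: the scan-bot | the east ledge: the cut-bot, the drill-bot, the pack-bot, the weld-bot]
8. Guide goes back to the west ledge alone.  [the west ledge: the scan-bot | the east ledge: the cut-bot, the drill-bot, the pack-bot, the weld-bot]
9. Guide goes to the east ledge with the scan-bot.  [the west ledge: — | the east ledge: the cut-bot, the drill-bot, the pack-bot, the scan-bot, the weld-bot]

9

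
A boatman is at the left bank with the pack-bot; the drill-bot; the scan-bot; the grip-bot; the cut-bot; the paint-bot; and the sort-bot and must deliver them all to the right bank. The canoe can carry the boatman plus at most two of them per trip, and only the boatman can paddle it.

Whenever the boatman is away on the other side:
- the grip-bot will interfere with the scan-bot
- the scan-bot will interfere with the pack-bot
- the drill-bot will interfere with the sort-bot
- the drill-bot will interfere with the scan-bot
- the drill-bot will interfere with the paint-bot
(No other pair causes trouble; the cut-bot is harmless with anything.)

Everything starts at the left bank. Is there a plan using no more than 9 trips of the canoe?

Yes

Yes — this plan uses 9 crossings (≤ 9):
1. Boatman goes to the right bank with the drill-bot and the scan-bot.  [the left bank: the cut-bot, the grip-bot, the pack-bot, the paint-bot, the sort-bot | the right bank: the drill-bot, the scan-bot]
2. Boatman goes back to the left bank with the drill-bot.  [the left bank: the cut-bot, the drill-bot, the grip-bot, the pack-bot, the paint-bot, the sort-bot | the right bank: the scan-bot]
3. Boatman goes to the right bank with the drill-bot and the pack-bot.  [the left bank: the cut-bot, the grip-bot, the paint-bot, the sort-bot | the right bank: the drill-bot, the pack-bot, the scan-bot]
4. Boatman goes back to the left bank with the scan-bot.  [the left bank: the cut-bot, the grip-bot, the paint-bot, the scan-bot, the sort-bot | the right bank: the drill-bot, the pack-bot]
5. Boatman goes to the right bank with the cut-bot and the grip-bot.  [the left bank: the paint-bot, the scan-bot, the sort-bot | the right bank: the cut-bot, the drill-bot, the grip-bot, the pack-bot]
6. Boatman goes back to the left bank alone.  [the left bank: the paint-bot, the scan-bot, the sort-bot | the right bank: the cut-bot, the drill-bot, the grip-bot, the pack-bot]
7. Boatman goes to the right bank with the paint-bot and the sort-bot.  [the left bank: the scan-bot | the right bank: the cut-bot, the drill-bot, the grip-bot, the pack-bot, the paint-bot, the sort-bot]
8. Boatman goes back to the left bank with the drill-bot.  [the left bank: the drill-bot, the scan-bot | the right bank: the cut-bot, the grip-bot, the pack-bot, the paint-bot, the sort-bot]
9. Boatman goes to the right bank with the drill-bot and the scan-bot.  [the left bank: — | the right bank: the cut-bot, the drill-bot, the grip-bot, the pack-bot, the paint-bot, the scan-bot, the sort-bot]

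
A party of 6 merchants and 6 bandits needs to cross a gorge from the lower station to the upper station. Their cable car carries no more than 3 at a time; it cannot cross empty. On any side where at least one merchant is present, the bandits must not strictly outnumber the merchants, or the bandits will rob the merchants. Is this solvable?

No

Following every safe sequence of crossings from the start, the most of the 12 that can be at the upper station as the cable car arrives there on crossings 1, 3, 5 is 3, 5, 6 respectively; the best ever achieved is 6 of 12.
From crossing 7 on, no configuration arises that was not already reachable earlier: only 17 distinct safe configurations (who is on which side, and where the cable car is) can ever be reached, none of them has everyone across, and every continuation just revisits them. They are: 0 merchants + 0 bandits across (cable car back at the start); 0 merchants + 1 bandit across (cable car there); 0 merchants + 1 bandit across (cable car back at the start); 0 merchants + 2 bandits across (cable car there); 0 merchants + 2 bandits across (cable car back at the start); 0 merchants + 3 bandits across (cable car there); 0 merchants + 3 bandits across (cable car back at the start); 0 merchants + 4 bandits across (cable car there); 0 merchants + 4 bandits across (cable car back at the start); 0 merchants + 5 bandits across (cable car there); 0 merchants + 5 bandits across (cable car back at the start); 0 merchants + 6 bandits across (cable car there); 1 merchant + 1 bandit across (cable car there); 1 merchant + 1 bandit across (cable car back at the start); 2 merchants + 2 bandits across (cable car there); 2 merchants + 2 bandits across (cable car back at the start); 3 merchants + 3 bandits across (cable car there). So no valid plan exists.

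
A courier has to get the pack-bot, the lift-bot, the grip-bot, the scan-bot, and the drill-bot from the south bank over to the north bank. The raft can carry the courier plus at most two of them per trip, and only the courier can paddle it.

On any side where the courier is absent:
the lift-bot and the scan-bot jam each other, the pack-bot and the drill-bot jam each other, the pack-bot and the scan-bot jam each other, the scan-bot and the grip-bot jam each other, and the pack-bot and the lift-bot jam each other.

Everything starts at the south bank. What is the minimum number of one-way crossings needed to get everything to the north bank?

Counting alone: the courier can take at most 2 across per trip to the north bank, so moving all 5 needs at least 3 loaded trips out, with a return between consecutive ones — at least 5 crossings.
The safety rule pushes this higher. Following every safe sequence of crossings, the most of the 5 that can be at the north bank as the raft arrives there on crossing 5 is 4 — never all 5.
So no plan with fewer than 7 crossings exists, and this one achieves 7:
1. Courier goes to the north bank with the pack-bot and the scan-bot.
2. Courier goes back to the south bank with the pack-bot.
3. Courier goes to the north bank with the grip-bot and the pack-bot.
4. Courier goes back to the south bank with the scan-bot.
5. Courier goes to the north bank with the drill-bot and the lift-bot.
6. Courier goes back to the south bank with the pack-bot.
7. Courier goes to the north bank with the pack-bot and the scan-bot.

7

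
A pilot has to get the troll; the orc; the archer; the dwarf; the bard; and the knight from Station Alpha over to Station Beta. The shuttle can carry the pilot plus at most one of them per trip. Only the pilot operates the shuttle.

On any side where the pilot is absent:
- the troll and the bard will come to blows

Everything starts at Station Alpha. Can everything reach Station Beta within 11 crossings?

Yes — this plan uses 11 crossings (≤ 11):
1. Pilot goes to Station Beta with the troll.  [Station Alpha: the archer, the bard, the dwarf, the knight, the orc | Station Beta: the troll]
2. Pilot goes back to Station Alpha alone.  [Station Alpha: the archer, the bard, the dwarf, the knight, the orc | Station Beta: the troll]
3. Pilot goes to Station Beta with the orc.  [Station Alpha: the archer, the bard, the dwarf, the knight | Station Beta: the orc, the troll]
4. Pilot goes back to Station Alpha alone.  [Station Alpha: the archer, the bard, the dwarf, the knight | Station Beta: the orc, the troll]
5. Pilot goes to Station Beta with the archer.  [Station Alpha: the bard, the dwarf, the knight | Station Beta: the archer, the orc, the troll]
6. Pilot goes back to Station Alpha alone.  [Station Alpha: the bard, the dwarf, the knight | Station Beta: the archer, the orc, the troll]
7. Pilot goes to Station Beta with the dwarf.  [Station Alpha: the bard, the knight | Station Beta: the archer, the dwarf, the orc, the troll]
8. Pilot goes back to Station Alpha alone.  [Station Alpha: the bard, the knight | Station Beta: the archer, the dwarf, the orc, the troll]
9. Pilot goes to Station Beta with the knight.  [Station Alpha: the bard | Station Beta: the archer, the dwarf, the knight, the orc, the troll]
10. Pilot goes back to Station Alpha alone.  [Station Alpha: the bard | Station Beta: the archer, the dwarf, the knight, the orc, the troll]
11. Pilot goes to Station Beta with the bard.  [Station Alpha: — | Station Beta: the archer, the bard, the dwarf, the knight, the orc, the troll]

Yes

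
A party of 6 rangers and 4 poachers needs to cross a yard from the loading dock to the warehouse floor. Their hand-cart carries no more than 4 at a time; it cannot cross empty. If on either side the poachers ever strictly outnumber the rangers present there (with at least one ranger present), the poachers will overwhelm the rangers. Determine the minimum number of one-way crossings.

Counting alone: each trip to the warehouse floor takes at most 4 across and each return brings at least 1 back, so after t trips out (and t−1 returns) at most 4t − (t−1) of the 10 are across; that first reaches 10 at t = 3, so at least 5 crossings are needed.
The plan below uses exactly 5 crossings, so it is optimal:
1. 4 poachers → the warehouse floor.  (the loading dock: 6R 0P; the warehouse floor: 0R 4P)
2. 1 poacher ← the loading dock.  (the loading dock: 6R 1P; the warehouse floor: 0R 3P)
3. 4 rangers → the warehouse floor.  (the loading dock: 2R 1P; the warehouse floor: 4R 3P)
4. 1 poacher ← the loading dock.  (the loading dock: 2R 2P; the warehouse floor: 4R 2P)
5. 2 rangers and 2 poachers → the warehouse floor.  (the loading dock: 0R 0P; the warehouse floor: 6R 4P)

5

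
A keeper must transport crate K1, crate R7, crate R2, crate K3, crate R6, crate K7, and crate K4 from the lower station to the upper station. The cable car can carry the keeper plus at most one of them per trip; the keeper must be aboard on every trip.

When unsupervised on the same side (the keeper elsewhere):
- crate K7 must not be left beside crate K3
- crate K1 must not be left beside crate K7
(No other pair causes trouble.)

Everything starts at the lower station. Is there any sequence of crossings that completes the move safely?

1. Keeper goes to the upper station with crate K7.  [the lower station: crate K1, crate K3, crate K4, crate R2, crate R6, crate R7 | the upper station: crate K7]
2. Keeper goes back to the lower station alone.  [the lower station: crate K1, crate K3, crate K4, crate R2, crate R6, crate R7 | the upper station: crate K7]
3. Keeper goes to the upper station with crate K1.  [the lower station: crate K3, crate K4, crate R2, crate R6, crate R7 | the upper station: crate K1, crate K7]
4. Keeper goes back to the lower station with crate K7.  [the lower station: crate K3, crate K4, crate K7, crate R2, crate R6, crate R7 | the upper station: crate K1]
5. Keeper goes to the upper station with crate K3.  [the lower station: crate K4, crate K7, crate R2, crate R6, crate R7 | the upper station: crate K1, crate K3]
6. Keeper goes back to the lower station alone.  [the lower station: crate K4, crate K7, crate R2, crate R6, crate R7 | the upper station: crate K1, crate K3]
7. Keeper goes to the upper station with crate R7.  [the lower station: crate K4, crate K7, crate R2, crate R6 | the upper station: crate K1, crate K3, crate R7]
8. Keeper goes back to the lower station alone.  [the lower station: crate K4, crate K7, crate R2, crate R6 | the upper station: crate K1, crate K3, crate R7]
9. Keeper goes to the upper station with crate R2.  [the lower station: crate K4, crate K7, crate R6 | the upper station: crate K1, crate K3, crate R2, crate R7]
10. Keeper goes back to the lower station alone.  [the lower station: crate K4, crate K7, crate R6 | the upper station: crate K1, crate K3, crate R2, crate R7]
11. Keeper goes to the upper station with crate R6.  [the lower station: crate K4, crate K7 | the upper station: crate K1, crate K3, crate R2, crate R6, crate R7]
12. Keeper goes back to the lower station alone.  [the lower station: crate K4, crate K7 | the upper station: crate K1, crate K3, crate R2, crate R6, crate R7]
13. Keeper goes to the upper station with crate K4.  [the lower station: crate K7 | the upper station: crate K1, crate K3, crate K4, crate R2, crate R6, crate R7]
14. Keeper goes back to the lower station alone.  [the lower station: crate K7 | the upper station: crate K1, crate K3, crate K4, crate R2, crate R6, crate R7]
15. Keeper goes to the upper station with crate K7.  [the lower station: — | the upper station: crate K1, crate K3, crate K4, crate K7, crate R2, crate R6, crate R7]

Yes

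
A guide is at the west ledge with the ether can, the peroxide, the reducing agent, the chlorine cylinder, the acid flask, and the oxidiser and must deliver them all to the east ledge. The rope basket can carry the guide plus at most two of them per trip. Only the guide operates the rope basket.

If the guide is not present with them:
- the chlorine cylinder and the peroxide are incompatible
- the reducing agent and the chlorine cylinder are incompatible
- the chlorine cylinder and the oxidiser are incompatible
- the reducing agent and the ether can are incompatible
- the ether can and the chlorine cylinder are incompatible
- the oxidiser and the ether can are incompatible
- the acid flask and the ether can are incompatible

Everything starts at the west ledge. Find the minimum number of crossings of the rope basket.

Counting alone: the guide can take at most 2 across per trip to the east ledge, so moving all 6 needs at least 3 loaded trips out, with a return between consecutive ones — at least 5 crossings.
The safety rule pushes this higher. Following every safe sequence of crossings, the most of the 6 that can be at the east ledge as the rope basket arrives there on crossings 5, 7 is 4, 5 respectively — never all 6.
So no plan with fewer than 9 crossings exists, and this one achieves 9:
1. Guide goes to the east ledge with the chlorine cylinder and the ether can.
2. Guide goes back to the west ledge with the ether can.
3. Guide goes to the east ledge with the ether can and the peroxide.
4. Guide goes back to the west ledge with the chlorine cylinder.
5. Guide goes to the east ledge with the oxidiser and the reducing agent.
6. Guide goes back to the west ledge with the ether can.
7. Guide goes to the east ledge with the acid flask and the ether can.
8. Guide goes back to the west ledge with the ether can.
9. Guide goes to the east ledge with the chlorine cylinder and the ether can.

9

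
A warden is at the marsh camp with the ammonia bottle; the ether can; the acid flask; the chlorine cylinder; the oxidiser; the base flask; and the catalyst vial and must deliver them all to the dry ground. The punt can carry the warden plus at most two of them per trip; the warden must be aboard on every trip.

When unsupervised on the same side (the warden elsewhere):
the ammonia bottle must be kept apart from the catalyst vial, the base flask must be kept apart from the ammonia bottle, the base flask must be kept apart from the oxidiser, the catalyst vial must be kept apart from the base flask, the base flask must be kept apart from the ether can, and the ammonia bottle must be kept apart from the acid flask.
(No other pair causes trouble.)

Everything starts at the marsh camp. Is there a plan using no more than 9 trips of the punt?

No

Counting alone: the warden can take at most 2 across per trip to the dry ground, so moving all 7 needs at least 4 loaded trips out, with a return between consecutive ones — at least 7 crossings.
The safety rule pushes this higher. Following every safe sequence of crossings, the most of the 7 that can be at the dry ground as the punt arrives there on crossings 7, 9 is 5, 6 respectively — never all 7.
So the move cannot be finished within 9 crossings. (The shortest complete plan takes 11:)
1. Warden goes to the dry ground with the ammonia bottle and the base flask.
2. Warden goes back to the marsh camp with the ammonia bottle.
3. Warden goes to the dry ground with the ammonia bottle and the ether can.
4. Warden goes back to the marsh camp with the base flask.
5. Warden goes to the dry ground with the base flask and the chlorine cylinder.
6. Warden goes back to the marsh camp with the base flask.
7. Warden goes to the dry ground with the base flask and the oxidiser.
8. Warden goes back to the marsh camp with the base flask.
9. Warden goes to the dry ground with the acid flask and the catalyst vial.
10. Warden goes back to the marsh camp with the ammonia bottle.
11. Warden goes to the dry ground with the ammonia bottle and the base flask.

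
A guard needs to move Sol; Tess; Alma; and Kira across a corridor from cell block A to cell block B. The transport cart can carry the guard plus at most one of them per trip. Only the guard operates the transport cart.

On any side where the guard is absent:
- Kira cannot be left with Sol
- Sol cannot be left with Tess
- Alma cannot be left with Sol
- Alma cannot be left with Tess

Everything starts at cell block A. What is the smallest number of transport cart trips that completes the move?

Whatever the first load, the items left behind include a forbidden pair without the guard. No opening move is safe, so no plan exists.

impossible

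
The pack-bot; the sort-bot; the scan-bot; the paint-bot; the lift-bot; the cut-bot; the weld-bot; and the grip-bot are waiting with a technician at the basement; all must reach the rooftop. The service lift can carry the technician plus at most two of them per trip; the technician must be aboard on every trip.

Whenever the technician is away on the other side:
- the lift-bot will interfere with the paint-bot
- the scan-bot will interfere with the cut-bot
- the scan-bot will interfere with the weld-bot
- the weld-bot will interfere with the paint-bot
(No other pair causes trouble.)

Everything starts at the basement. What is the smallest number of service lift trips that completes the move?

9

Counting alone: the technician can take at most 2 across per trip to the rooftop, so moving all 8 needs at least 4 loaded trips out, with a return between consecutive ones — at least 7 crossings.
The safety rule pushes this higher. Following every safe sequence of crossings, the most of the 8 that can be at the rooftop as the service lift arrives there on crossing 7 is 7 — never all 8.
So no plan with fewer than 9 crossings exists, and this one achieves 9:
1. Technician goes to the rooftop with the paint-bot and the scan-bot.
2. Technician goes back to the basement alone.
3. Technician goes to the rooftop with the pack-bot and the sort-bot.
4. Technician goes back to the basement alone.
5. Technician goes to the rooftop with the cut-bot and the lift-bot.
6. Technician goes back to the basement with the paint-bot and the scan-bot.
7. Technician goes to the rooftop with the grip-bot and the weld-bot.
8. Technician goes back to the basement alone.
9. Technician goes to the rooftop with the paint-bot and the scan-bot.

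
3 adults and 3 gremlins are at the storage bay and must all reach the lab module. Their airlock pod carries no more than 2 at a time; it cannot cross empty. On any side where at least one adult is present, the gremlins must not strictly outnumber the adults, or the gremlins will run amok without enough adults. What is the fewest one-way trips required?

11

Counting alone: each trip to the lab module takes at most 2 across and each return brings at least 1 back, so after t trips out (and t−1 returns) at most 2t − (t−1) of the 6 are across; that first reaches 6 at t = 5, so at least 9 crossings are needed.
The safety rule pushes this higher. Following every safe sequence of crossings, the most of the 6 that can be at the lab module as the airlock pod arrives there on crossing 9 is 5 — never all 6.
So no plan with fewer than 11 crossings exists, and this one achieves 11:
1. 2 gremlins → the lab module.  (the storage bay: 3A 1G; the lab module: 0A 2G)
2. 1 gremlin ← the storage bay.  (the storage bay: 3A 2G; the lab module: 0A 1G)
3. 2 gremlins → the lab module.  (the storage bay: 3A 0G; the lab module: 0A 3G)
4. 1 gremlin ← the storage bay.  (the storage bay: 3A 1G; the lab module: 0A 2G)
5. 2 adults → the lab module.  (the storage bay: 1A 1G; the lab module: 2A 2G)
6. 1 adult and 1 gremlin ← the storage bay.  (the storage bay: 2A 2G; the lab module: 1A 1G)
7. 2 adults → the lab module.  (the storage bay: 0A 2G; the lab module: 3A 1G)
8. 1 gremlin ← the storage bay.  (the storage bay: 0A 3G; the lab module: 3A 0G)
9. 2 gremlins → the lab module.  (the storage bay: 0A 1G; the lab module: 3A 2G)
10. 1 gremlin ← the storage bay.  (the storage bay: 0A 2G; the lab module: 3A 1G)
11. 2 gremlins → the lab module.  (the storage bay: 0A 0G; the lab module: 3A 3G)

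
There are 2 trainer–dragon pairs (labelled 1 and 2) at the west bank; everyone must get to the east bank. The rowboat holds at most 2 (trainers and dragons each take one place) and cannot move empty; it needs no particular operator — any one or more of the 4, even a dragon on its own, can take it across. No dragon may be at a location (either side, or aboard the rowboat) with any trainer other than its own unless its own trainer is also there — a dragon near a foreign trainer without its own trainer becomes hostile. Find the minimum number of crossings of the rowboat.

Counting alone: each trip to the east bank takes at most 2 across and each return brings at least 1 back, so after t trips out (and t−1 returns) at most 2t − (t−1) of the 4 are across; that first reaches 4 at t = 3, so at least 5 crossings are needed.
The plan below uses exactly 5 crossings, so it is optimal:
1. dragon 1 and trainer 1 cross → the east bank.
2. trainer 1 crosses ← the west bank.
3. trainer 1 and trainer 2 cross → the east bank.
4. trainer 2 crosses ← the west bank.
5. dragon 2 and trainer 2 cross → the east bank.

5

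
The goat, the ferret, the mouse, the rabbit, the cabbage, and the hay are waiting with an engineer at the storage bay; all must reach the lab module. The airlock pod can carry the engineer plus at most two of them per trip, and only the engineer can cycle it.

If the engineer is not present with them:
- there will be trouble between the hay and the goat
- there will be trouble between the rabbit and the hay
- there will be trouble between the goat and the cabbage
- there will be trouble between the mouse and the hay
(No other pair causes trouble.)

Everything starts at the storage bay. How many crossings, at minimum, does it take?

Counting alone: the engineer can take at most 2 across per trip to the lab module, so moving all 6 needs at least 3 loaded trips out, with a return between consecutive ones — at least 5 crossings.
The safety rule pushes this higher. Following every safe sequence of crossings, the most of the 6 that can be at the lab module as the airlock pod arrives there on crossing 5 is 5 — never all 6.
So no plan with fewer than 7 crossings exists, and this one achieves 7:
1. Engineer goes to the lab module with the goat and the hay.
2. Engineer goes back to the storage bay with the goat.
3. Engineer goes to the lab module with the ferret and the goat.
4. Engineer goes back to the storage bay with the hay.
5. Engineer goes to the lab module with the mouse and the rabbit.
6. Engineer goes back to the storage bay alone.
7. Engineer goes to the lab module with the cabbage and the hay.

7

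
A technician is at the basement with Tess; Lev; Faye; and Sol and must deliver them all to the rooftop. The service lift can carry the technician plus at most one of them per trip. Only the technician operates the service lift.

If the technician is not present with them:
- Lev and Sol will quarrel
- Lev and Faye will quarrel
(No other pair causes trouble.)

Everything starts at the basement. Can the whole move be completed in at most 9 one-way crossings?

Yes

Yes — this plan uses 9 crossings (≤ 9):
1. Technician goes to the rooftop with Lev.  [the basement: Faye, Sol, Tess | the rooftop: Lev]
2. Technician goes back to the basement alone.  [the basement: Faye, Sol, Tess | the rooftop: Lev]
3. Technician goes to the rooftop with Tess.  [the basement: Faye, Sol | the rooftop: Lev, Tess]
4. Technician goes back to the basement alone.  [the basement: Faye, Sol | the rooftop: Lev, Tess]
5. Technician goes to the rooftop with Faye.  [the basement: Sol | the rooftop: Faye, Lev, Tess]
6. Technician goes back to the basement with Lev.  [the basement: Lev, Sol | the rooftop: Faye, Tess]
7. Technician goes to the rooftop with Sol.  [the basement: Lev | the rooftop: Faye, Sol, Tess]
8. Technician goes back to the basement alone.  [the basement: Lev | the rooftop: Faye, Sol, Tess]
9. Technician goes to the rooftop with Lev.  [the basement: — | the rooftop: Faye, Lev, Sol, Tess]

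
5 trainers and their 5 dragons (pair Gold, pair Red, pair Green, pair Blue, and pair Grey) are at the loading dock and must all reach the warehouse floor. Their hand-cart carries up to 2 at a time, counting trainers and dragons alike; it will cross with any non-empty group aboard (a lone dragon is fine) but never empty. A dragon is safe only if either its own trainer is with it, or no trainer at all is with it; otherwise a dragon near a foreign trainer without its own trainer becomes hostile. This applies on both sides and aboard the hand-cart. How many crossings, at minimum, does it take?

impossible

Following every safe sequence of crossings from the start, the most of the 10 that can be at the warehouse floor as the hand-cart arrives there on crossings 1, 3, 5, 7 is 2, 3, 4, 5 respectively; the best ever achieved is 5 of 10.
From crossing 9 on, no configuration arises that was not already reachable earlier: only 82 distinct safe configurations (who is on which side, and where the hand-cart is) can ever be reached, none of them has everyone across, and every continuation just revisits them. So no valid plan exists.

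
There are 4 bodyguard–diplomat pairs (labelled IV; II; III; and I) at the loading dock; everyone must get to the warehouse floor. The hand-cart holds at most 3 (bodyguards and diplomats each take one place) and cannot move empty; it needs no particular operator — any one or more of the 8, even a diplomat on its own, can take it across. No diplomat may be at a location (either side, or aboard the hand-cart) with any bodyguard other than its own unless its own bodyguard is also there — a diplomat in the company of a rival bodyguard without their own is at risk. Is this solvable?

1. bodyguard IV and diplomat IV cross → the warehouse floor.
2. bodyguard IV crosses ← the loading dock.
3. bodyguard II, bodyguard IV, and diplomat II cross → the warehouse floor.
4. bodyguard IV and diplomat IV cross ← the loading dock.
5. bodyguard I, bodyguard III, and bodyguard IV cross → the warehouse floor.
6. diplomat II crosses ← the loading dock.
7. diplomat II and diplomat IV cross → the warehouse floor.
8. diplomat IV crosses ← the loading dock.
9. diplomat I, diplomat III, and diplomat IV cross → the warehouse floor.

Yes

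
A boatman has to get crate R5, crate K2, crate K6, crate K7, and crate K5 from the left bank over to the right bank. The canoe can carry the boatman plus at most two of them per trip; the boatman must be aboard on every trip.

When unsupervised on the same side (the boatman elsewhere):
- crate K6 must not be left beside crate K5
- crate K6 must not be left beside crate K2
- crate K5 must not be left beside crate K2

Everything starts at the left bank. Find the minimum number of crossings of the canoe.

Counting alone: the boatman can take at most 2 across per trip to the right bank, so moving all 5 needs at least 3 loaded trips out, with a return between consecutive ones — at least 5 crossings.
The safety rule pushes this higher. Following every safe sequence of crossings, the most of the 5 that can be at the right bank as the canoe arrives there on crossing 5 is 4 — never all 5.
So no plan with fewer than 7 crossings exists, and this one achieves 7:
1. Boatman goes to the right bank with crate K2 and crate K6.  [the left bank: crate K5, crate K7, crate R5 | the right bank: crate K2, crate K6]
2. Boatman goes back to the left bank with crate K2.  [the left bank: crate K2, crate K5, crate K7, crate R5 | the right bank: crate K6]
3. Boatman goes to the right bank with crate K2 and crate R5.  [the left bank: crate K5, crate K7 | the right bank: crate K2, crate K6, crate R5]
4. Boatman goes back to the left bank with crate K2.  [the left bank: crate K2, crate K5, crate K7 | the right bank: crate K6, crate R5]
5. Boatman goes to the right bank with crate K2 and crate K7.  [the left bank: crate K5 | the right bank: crate K2, crate K6, crate K7, crate R5]
6. Boatman goes back to the left bank with crate K2.  [the left bank: crate K2, crate K5 | the right bank: crate K6, crate K7, crate R5]
7. Boatman goes to the right bank with crate K2 and crate K5.  [the left bank: — | the right bank: crate K2, crate K5, crate K6, crate K7, crate R5]

7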